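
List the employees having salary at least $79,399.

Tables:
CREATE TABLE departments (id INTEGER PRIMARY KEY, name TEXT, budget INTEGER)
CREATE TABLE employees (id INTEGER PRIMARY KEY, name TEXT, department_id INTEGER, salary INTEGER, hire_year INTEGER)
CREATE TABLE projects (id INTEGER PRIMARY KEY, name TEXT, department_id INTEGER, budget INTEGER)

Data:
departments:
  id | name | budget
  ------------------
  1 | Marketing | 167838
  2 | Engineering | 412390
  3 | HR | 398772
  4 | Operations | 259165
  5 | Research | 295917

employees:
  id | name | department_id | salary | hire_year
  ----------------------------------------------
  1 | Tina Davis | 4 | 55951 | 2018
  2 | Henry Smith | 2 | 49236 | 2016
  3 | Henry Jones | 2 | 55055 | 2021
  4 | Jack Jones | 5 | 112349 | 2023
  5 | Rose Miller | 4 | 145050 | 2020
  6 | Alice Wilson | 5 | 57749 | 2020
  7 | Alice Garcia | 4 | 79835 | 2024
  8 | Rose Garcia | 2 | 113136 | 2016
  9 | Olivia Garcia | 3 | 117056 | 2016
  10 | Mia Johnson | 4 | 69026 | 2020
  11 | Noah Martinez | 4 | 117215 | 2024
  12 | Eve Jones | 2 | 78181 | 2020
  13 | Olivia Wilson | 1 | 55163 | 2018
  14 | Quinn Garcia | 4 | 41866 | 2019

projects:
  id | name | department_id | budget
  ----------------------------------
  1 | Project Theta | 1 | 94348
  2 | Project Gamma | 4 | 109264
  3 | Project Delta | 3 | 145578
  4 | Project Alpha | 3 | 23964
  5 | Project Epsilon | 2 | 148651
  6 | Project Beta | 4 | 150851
SELECT name, salary FROM employees WHERE salary >= 79399

Execution result:
name | salary
Jack Jones | 112349
Rose Miller | 145050
Alice Garcia | 79835
Rose Garcia | 113136
Olivia Garcia | 117056
Noah Martinez | 117215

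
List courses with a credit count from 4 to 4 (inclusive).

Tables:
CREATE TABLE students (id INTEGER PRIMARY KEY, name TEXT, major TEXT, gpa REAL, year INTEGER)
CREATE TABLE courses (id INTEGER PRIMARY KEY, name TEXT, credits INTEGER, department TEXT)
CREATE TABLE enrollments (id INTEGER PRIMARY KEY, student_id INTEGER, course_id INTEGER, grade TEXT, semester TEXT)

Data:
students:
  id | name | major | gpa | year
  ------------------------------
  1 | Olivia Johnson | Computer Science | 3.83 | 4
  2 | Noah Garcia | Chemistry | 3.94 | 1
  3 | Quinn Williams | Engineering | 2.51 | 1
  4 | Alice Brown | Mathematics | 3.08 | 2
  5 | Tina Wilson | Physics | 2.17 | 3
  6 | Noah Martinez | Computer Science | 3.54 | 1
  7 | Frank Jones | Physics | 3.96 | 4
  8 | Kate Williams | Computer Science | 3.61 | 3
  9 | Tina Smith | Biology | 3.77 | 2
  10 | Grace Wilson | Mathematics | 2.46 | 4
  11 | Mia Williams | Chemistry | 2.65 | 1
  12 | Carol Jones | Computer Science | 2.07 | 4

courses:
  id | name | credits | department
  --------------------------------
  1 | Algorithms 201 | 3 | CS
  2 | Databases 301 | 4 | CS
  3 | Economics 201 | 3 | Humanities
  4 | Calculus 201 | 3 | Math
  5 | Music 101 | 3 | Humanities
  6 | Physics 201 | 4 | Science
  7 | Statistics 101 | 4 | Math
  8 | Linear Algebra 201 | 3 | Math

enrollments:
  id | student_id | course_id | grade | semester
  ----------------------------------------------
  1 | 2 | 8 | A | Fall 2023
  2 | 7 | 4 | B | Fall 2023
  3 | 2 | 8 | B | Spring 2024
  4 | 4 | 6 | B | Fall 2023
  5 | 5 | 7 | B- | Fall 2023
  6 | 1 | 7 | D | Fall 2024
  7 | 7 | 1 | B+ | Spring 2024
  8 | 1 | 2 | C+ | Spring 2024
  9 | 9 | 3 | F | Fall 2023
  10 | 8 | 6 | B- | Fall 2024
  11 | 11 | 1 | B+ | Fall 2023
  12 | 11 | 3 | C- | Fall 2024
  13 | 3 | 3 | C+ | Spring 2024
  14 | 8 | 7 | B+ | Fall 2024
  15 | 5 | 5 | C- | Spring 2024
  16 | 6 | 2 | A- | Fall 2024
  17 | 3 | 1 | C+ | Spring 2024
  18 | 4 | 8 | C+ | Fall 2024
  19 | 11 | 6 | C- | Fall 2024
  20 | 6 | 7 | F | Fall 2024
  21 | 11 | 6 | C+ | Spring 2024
SELECT name, credits FROM courses WHERE credits BETWEEN 4 AND 4

Execution result:
name | credits
Databases 301 | 4
Physics 201 | 4
Statistics 101 | 4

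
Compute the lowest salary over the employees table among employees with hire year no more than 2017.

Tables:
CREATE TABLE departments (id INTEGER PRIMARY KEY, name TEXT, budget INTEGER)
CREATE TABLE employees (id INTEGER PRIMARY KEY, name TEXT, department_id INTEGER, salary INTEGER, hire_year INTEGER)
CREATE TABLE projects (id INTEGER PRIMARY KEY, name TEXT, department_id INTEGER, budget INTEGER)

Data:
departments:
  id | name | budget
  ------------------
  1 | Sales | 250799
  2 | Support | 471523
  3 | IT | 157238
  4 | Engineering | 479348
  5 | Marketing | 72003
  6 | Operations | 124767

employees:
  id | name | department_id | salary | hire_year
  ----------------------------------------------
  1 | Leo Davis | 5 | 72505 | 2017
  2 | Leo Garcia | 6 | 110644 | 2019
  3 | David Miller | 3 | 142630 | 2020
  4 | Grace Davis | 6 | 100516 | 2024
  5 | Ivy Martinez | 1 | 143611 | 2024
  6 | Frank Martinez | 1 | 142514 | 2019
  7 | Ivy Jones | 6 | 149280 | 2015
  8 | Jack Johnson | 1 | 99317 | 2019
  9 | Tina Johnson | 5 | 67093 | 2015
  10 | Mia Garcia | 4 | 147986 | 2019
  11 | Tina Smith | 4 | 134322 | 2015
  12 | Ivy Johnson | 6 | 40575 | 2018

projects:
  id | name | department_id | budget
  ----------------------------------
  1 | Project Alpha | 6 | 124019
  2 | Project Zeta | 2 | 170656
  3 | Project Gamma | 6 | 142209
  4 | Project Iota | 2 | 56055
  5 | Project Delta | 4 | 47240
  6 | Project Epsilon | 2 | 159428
SELECT MIN(salary) FROM employees WHERE hire_year <= 2017

Execution result:
67093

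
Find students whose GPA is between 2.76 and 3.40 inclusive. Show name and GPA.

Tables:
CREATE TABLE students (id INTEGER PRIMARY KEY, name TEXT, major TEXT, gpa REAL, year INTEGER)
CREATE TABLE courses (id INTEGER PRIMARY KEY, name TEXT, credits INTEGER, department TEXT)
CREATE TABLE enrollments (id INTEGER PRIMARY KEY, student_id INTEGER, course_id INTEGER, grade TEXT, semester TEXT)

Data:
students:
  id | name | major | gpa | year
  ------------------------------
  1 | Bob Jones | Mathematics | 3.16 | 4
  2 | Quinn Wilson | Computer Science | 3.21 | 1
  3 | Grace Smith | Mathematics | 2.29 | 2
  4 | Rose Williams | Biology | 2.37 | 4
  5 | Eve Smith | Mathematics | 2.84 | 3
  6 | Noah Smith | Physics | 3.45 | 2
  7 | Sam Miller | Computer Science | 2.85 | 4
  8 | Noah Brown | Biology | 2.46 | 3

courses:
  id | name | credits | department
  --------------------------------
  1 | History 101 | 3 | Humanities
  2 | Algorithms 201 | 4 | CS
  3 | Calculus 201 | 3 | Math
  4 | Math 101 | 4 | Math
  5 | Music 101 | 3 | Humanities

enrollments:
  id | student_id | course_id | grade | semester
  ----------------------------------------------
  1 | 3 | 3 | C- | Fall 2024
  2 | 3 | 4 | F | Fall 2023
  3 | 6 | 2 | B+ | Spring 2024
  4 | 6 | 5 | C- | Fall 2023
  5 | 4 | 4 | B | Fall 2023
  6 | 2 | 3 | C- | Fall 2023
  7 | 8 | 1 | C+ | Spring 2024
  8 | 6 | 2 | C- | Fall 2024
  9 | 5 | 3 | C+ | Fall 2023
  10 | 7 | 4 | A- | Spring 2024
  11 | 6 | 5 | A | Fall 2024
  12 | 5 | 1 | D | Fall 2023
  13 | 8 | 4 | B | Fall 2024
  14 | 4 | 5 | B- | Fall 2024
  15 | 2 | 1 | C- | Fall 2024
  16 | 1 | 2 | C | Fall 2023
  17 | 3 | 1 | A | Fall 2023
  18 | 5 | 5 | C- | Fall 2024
SELECT name, gpa FROM students WHERE gpa BETWEEN 2.76 AND 3.4

Execution result:
name | gpa
Bob Jones | 3.16
Quinn Wilson | 3.21
Eve Smith | 2.84
Sam Miller | 2.85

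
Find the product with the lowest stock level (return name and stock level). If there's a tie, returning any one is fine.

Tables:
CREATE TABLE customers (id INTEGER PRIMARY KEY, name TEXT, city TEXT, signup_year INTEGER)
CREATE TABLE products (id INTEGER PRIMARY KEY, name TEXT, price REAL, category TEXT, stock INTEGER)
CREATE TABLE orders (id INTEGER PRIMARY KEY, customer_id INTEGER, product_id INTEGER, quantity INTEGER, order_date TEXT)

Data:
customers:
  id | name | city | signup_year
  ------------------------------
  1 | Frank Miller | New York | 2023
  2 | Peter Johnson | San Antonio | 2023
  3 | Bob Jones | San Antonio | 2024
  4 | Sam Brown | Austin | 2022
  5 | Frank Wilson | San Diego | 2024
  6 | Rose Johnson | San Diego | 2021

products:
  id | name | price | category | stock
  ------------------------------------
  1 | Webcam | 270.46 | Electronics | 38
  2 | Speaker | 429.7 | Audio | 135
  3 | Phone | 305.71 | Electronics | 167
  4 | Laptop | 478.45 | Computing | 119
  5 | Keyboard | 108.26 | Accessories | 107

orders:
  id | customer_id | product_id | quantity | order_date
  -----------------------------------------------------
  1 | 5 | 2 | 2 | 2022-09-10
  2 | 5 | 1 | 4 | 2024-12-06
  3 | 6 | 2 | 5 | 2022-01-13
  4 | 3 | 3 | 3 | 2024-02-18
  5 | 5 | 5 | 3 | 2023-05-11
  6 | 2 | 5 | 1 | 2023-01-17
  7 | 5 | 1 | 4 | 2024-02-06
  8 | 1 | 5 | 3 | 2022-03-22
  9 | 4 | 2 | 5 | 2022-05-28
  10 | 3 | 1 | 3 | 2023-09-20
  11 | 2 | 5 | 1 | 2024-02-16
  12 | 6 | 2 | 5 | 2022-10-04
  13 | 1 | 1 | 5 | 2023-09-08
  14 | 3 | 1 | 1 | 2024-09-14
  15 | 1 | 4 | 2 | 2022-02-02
SELECT name, stock FROM products ORDER BY stock ASC LIMIT 1

Execution result:
name | stock
Webcam | 38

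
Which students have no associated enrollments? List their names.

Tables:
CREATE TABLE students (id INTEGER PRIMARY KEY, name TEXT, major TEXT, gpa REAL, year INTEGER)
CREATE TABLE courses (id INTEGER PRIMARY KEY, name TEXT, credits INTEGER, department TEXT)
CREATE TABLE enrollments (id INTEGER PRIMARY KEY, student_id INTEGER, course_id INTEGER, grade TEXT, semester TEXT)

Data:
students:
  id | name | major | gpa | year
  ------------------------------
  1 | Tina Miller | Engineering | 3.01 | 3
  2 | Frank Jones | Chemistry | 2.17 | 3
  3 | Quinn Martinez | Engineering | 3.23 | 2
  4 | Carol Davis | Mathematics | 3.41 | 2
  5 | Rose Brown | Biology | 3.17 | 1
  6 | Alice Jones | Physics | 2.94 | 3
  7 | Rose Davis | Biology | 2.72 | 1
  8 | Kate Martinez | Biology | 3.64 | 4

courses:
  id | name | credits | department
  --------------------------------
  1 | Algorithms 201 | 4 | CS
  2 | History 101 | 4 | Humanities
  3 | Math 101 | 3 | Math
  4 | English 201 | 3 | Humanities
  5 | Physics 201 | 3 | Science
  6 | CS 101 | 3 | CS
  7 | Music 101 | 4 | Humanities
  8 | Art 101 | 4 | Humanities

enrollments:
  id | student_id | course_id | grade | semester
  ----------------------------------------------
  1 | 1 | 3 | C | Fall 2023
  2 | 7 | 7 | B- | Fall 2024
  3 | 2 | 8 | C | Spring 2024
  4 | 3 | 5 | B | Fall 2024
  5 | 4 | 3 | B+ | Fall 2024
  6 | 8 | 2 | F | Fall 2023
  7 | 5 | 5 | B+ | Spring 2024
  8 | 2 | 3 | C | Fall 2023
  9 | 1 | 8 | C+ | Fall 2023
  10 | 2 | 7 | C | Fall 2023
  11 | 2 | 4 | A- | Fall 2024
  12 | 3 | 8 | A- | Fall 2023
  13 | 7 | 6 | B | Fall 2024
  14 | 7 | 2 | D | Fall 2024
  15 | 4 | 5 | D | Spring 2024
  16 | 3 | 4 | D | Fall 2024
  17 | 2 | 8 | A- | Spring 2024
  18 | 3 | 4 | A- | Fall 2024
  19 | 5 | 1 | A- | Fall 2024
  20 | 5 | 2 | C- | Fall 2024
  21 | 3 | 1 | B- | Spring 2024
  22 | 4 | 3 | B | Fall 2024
SELECT p.name FROM students p LEFT JOIN enrollments c ON c.student_id = p.id WHERE c.id IS NULL

Execution result:
Alice Jones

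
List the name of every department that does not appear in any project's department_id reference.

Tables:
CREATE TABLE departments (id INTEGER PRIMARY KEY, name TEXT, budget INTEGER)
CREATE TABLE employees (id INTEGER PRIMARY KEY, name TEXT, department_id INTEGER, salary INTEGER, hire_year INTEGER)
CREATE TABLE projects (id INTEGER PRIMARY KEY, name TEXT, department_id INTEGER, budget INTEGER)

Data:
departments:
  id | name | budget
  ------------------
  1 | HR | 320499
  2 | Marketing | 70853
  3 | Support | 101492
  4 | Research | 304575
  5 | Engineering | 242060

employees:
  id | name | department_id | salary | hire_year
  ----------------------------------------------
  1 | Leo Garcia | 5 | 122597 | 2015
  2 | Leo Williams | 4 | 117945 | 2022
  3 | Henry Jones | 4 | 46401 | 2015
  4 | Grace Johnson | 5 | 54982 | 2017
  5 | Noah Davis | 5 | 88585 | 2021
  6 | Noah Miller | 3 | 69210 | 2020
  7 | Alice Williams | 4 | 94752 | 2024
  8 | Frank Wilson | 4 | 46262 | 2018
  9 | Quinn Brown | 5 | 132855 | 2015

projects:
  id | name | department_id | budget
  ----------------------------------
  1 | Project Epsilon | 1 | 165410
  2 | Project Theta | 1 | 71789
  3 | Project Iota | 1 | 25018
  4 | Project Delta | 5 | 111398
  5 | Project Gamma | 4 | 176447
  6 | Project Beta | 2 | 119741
SELECT p.name FROM departments p LEFT JOIN projects c ON c.department_id = p.id WHERE c.id IS NULL

Execution result:
Support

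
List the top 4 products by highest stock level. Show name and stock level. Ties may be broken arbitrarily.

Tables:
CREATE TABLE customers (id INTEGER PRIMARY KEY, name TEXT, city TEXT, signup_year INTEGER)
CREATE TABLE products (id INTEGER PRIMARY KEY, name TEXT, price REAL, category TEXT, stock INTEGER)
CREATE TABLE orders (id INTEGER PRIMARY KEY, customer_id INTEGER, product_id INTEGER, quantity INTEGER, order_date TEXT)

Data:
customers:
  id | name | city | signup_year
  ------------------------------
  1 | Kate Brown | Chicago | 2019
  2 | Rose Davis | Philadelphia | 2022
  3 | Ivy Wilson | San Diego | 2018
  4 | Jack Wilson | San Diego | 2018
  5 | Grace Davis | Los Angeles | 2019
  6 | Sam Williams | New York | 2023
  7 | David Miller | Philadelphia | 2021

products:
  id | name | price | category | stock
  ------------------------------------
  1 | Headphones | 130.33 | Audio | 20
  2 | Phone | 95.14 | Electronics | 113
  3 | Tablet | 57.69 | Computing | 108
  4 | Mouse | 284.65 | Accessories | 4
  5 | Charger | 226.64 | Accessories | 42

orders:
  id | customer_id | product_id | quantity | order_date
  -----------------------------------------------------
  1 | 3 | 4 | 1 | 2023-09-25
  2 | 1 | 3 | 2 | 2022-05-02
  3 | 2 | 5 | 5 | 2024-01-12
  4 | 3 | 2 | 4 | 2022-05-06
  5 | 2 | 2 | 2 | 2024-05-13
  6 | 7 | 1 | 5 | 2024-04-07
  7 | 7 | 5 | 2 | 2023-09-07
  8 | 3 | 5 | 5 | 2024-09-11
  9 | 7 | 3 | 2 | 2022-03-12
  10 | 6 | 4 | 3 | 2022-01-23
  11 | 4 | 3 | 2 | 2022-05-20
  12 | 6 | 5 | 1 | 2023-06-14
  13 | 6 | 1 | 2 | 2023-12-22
SELECT name, stock FROM products ORDER BY stock DESC LIMIT 4

Execution result:
name | stock
Phone | 113
Tablet | 108
Charger | 42
Headphones | 20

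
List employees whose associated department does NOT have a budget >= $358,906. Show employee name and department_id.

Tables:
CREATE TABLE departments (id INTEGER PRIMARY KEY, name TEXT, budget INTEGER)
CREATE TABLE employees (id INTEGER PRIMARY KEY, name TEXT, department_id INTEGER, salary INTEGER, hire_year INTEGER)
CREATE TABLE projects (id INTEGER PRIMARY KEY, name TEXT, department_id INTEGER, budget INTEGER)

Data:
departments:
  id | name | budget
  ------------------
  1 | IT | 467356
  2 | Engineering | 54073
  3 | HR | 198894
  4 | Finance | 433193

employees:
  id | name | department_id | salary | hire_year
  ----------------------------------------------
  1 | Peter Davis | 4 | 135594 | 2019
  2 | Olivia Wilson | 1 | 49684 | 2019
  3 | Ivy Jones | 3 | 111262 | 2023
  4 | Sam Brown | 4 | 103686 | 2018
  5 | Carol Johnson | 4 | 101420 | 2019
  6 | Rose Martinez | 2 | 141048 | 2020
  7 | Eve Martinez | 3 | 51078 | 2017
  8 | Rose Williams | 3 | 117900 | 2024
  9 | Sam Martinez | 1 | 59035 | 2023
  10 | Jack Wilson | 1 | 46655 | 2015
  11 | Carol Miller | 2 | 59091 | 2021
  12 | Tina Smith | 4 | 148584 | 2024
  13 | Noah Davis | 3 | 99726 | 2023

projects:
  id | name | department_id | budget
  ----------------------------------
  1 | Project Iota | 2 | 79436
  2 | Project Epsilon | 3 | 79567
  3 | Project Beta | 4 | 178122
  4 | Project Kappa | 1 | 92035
SELECT name, department_id FROM employees WHERE department_id NOT IN (SELECT id FROM departments WHERE budget >= 358906)

Execution result:
name | department_id
Ivy Jones | 3
Rose Martinez | 2
Eve Martinez | 3
Rose Williams | 3
Carol Miller | 2
Noah Davis | 3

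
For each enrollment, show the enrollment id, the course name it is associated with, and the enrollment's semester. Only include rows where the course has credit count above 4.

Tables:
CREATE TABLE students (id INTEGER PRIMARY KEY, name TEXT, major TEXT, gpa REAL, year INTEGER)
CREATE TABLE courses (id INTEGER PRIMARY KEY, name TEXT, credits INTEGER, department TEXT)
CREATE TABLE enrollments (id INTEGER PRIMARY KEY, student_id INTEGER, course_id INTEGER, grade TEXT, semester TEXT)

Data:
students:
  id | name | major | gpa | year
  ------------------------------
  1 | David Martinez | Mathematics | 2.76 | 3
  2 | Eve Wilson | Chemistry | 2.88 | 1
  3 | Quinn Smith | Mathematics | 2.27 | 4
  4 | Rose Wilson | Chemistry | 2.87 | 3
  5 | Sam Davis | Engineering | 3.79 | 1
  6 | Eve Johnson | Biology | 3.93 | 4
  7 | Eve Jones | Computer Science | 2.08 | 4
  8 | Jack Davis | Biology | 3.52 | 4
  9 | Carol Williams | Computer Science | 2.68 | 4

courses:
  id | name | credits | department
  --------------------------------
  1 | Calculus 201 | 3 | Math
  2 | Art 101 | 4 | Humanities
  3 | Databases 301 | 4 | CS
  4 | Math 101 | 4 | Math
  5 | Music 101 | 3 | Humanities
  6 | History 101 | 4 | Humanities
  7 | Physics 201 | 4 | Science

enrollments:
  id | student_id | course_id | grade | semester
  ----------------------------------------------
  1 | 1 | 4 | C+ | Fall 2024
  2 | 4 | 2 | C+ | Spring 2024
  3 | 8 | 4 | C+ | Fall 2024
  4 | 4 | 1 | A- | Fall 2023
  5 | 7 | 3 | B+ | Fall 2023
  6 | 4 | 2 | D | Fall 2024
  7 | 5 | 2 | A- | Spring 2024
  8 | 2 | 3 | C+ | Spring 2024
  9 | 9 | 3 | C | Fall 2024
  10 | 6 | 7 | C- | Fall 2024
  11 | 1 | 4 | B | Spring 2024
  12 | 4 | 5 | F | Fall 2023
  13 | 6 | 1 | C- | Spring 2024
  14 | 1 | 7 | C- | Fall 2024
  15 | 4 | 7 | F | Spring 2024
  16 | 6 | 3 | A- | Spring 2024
SELECT c.id, p.name AS course, c.semester FROM enrollments c JOIN courses p ON c.course_id = p.id WHERE p.credits > 4

Execution result:
(no rows)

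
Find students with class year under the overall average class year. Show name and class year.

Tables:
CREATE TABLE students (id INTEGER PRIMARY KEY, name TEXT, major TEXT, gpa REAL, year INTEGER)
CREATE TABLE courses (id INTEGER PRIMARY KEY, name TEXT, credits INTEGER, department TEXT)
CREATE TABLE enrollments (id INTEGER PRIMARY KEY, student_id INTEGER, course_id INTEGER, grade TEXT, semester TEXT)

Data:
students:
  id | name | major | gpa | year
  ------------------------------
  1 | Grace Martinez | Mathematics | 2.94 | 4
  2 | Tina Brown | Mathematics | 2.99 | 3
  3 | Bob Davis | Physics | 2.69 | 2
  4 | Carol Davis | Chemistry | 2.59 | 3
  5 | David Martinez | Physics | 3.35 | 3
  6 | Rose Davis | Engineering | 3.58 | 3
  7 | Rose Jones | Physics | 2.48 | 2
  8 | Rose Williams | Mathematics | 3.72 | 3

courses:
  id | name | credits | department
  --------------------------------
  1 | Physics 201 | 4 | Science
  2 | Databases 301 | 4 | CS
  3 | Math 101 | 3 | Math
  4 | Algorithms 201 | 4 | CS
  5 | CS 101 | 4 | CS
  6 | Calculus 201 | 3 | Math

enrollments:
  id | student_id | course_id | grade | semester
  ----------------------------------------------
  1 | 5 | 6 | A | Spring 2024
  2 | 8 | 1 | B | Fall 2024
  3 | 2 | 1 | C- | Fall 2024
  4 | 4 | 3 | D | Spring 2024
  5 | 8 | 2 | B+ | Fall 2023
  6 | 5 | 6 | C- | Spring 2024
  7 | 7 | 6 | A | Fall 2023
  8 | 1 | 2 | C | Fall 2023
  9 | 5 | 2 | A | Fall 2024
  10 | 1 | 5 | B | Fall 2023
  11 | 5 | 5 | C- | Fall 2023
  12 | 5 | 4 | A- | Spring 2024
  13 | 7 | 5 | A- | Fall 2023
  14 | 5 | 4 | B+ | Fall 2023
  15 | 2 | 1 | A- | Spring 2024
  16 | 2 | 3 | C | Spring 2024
SELECT name, year FROM students WHERE year < (SELECT AVG(year) FROM students)

Execution result:
name | year
Bob Davis | 2
Rose Jones | 2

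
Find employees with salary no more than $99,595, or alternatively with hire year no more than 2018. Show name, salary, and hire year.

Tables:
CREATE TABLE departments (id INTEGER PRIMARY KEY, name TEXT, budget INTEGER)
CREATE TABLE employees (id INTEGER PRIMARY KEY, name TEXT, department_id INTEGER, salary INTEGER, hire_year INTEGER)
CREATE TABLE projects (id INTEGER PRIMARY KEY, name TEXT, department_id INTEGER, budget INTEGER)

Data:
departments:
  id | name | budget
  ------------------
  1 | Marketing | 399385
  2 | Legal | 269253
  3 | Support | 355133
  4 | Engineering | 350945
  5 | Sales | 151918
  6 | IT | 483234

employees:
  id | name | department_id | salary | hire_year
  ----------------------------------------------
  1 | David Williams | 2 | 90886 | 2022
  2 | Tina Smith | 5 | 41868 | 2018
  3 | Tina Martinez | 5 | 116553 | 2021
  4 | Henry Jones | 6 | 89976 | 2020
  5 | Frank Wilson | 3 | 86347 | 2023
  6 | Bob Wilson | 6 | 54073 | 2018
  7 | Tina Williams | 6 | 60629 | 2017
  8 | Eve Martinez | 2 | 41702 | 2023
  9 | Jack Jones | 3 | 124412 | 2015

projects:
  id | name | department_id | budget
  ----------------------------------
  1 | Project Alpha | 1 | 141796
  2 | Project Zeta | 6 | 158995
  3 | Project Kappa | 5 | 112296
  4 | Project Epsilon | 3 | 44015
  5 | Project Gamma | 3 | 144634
SELECT name, salary, hire_year FROM employees WHERE salary <= 99595 OR hire_year <= 2018

Execution result:
name | salary | hire_year
David Williams | 90886 | 2022
Tina Smith | 41868 | 2018
Henry Jones | 89976 | 2020
Frank Wilson | 86347 | 2023
Bob Wilson | 54073 | 2018
Tina Williams | 60629 | 2017
Eve Martinez | 41702 | 2023
Jack Jones | 124412 | 2015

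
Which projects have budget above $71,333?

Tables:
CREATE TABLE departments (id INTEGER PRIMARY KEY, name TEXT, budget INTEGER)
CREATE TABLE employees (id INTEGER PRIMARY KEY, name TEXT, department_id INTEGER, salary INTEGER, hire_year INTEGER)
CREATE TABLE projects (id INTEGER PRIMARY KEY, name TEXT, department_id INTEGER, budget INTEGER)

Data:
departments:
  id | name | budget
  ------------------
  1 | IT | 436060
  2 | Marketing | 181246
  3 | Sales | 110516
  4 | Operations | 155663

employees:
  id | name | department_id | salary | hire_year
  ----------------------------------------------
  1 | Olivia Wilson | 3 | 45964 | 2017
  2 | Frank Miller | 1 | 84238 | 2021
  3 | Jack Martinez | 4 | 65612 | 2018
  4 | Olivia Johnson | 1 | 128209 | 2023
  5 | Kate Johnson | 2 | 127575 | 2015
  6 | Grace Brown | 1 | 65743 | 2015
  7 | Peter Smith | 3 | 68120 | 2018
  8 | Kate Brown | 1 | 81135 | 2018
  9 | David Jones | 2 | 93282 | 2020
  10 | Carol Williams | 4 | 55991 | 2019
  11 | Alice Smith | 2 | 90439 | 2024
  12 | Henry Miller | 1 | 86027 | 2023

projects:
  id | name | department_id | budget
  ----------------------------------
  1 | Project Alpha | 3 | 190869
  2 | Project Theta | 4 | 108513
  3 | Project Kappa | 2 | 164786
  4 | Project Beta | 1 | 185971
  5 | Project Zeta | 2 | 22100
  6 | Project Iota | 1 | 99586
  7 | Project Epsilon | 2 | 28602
SELECT name, budget FROM projects WHERE budget > 71333

Execution result:
name | budget
Project Alpha | 190869
Project Theta | 108513
Project Kappa | 164786
Project Beta | 185971
Project Iota | 99586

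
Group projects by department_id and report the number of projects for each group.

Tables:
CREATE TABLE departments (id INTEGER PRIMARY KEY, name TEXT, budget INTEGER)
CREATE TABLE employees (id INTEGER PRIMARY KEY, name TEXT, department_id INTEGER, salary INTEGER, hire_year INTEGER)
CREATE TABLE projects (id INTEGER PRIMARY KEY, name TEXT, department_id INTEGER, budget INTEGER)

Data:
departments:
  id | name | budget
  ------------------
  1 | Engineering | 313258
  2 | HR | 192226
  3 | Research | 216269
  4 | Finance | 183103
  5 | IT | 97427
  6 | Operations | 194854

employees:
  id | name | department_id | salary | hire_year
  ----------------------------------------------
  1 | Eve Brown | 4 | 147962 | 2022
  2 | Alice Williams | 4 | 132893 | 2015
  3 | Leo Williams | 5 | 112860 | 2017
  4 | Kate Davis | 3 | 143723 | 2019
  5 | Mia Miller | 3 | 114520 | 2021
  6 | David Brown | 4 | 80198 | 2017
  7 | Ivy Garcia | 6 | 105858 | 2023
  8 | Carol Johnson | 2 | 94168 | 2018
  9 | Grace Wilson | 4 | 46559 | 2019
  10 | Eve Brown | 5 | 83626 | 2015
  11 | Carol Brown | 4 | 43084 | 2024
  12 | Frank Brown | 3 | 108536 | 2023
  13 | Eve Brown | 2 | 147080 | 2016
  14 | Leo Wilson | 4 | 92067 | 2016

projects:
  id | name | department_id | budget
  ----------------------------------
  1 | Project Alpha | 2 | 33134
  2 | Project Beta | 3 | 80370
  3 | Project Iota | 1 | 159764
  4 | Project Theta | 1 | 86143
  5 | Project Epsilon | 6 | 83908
SELECT department_id, COUNT(*) AS n FROM projects GROUP BY department_id

Execution result:
department_id | n
1 | 2
2 | 1
3 | 1
6 | 1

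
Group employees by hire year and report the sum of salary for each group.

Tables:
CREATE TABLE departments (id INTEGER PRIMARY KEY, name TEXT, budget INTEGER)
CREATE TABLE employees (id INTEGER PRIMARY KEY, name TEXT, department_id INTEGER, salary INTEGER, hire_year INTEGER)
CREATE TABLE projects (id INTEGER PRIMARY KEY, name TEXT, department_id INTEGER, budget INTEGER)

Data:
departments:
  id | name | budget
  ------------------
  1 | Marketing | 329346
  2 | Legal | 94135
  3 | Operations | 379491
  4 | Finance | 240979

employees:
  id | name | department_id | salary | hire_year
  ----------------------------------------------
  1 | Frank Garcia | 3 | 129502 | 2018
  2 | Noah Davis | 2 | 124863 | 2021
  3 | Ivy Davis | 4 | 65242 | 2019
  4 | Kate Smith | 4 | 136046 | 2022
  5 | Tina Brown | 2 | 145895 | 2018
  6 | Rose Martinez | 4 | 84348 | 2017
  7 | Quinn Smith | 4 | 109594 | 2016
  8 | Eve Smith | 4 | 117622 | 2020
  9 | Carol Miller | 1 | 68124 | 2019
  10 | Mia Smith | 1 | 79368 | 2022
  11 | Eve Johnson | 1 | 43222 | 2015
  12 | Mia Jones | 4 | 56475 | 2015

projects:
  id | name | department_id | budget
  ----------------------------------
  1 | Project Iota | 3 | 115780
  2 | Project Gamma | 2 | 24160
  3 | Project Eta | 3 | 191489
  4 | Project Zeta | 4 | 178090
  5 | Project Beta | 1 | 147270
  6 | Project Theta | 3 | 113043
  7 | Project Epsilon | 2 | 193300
SELECT hire_year, SUM(salary) AS sum_salary FROM employees GROUP BY hire_year

Execution result:
hire_year | sum_salary
2015 | 99697
2016 | 109594
2017 | 84348
2018 | 275397
2019 | 133366
2020 | 117622
2021 | 124863
2022 | 215414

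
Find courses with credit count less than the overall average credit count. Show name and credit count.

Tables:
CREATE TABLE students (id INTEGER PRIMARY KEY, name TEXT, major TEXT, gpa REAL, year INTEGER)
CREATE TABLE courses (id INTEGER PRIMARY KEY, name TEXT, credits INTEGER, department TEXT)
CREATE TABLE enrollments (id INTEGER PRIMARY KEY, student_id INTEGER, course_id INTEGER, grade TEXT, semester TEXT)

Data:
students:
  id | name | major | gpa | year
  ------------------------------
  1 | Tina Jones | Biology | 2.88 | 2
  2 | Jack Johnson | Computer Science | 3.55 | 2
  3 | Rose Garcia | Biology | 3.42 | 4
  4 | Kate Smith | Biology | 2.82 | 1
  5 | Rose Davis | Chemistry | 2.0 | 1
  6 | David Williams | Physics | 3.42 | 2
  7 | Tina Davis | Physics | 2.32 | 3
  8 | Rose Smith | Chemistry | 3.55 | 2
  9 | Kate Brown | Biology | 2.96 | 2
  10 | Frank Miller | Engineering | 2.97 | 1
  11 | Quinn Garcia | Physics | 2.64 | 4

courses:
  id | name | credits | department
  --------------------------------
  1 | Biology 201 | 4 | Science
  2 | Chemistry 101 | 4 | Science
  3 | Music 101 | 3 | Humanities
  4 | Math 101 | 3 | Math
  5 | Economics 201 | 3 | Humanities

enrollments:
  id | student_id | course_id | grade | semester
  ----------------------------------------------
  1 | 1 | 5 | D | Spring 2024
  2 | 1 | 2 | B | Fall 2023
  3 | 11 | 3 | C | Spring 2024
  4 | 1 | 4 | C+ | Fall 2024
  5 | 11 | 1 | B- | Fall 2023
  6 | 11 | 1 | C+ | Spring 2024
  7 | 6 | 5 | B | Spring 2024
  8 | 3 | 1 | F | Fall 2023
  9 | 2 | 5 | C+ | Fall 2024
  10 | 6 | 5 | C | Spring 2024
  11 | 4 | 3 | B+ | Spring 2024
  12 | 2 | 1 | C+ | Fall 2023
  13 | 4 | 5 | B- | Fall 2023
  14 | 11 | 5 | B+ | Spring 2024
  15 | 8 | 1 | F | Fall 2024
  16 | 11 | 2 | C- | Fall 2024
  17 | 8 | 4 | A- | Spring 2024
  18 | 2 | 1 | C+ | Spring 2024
SELECT name, credits FROM courses WHERE credits < (SELECT AVG(credits) FROM courses)

Execution result:
name | credits
Music 101 | 3
Math 101 | 3
Economics 201 | 3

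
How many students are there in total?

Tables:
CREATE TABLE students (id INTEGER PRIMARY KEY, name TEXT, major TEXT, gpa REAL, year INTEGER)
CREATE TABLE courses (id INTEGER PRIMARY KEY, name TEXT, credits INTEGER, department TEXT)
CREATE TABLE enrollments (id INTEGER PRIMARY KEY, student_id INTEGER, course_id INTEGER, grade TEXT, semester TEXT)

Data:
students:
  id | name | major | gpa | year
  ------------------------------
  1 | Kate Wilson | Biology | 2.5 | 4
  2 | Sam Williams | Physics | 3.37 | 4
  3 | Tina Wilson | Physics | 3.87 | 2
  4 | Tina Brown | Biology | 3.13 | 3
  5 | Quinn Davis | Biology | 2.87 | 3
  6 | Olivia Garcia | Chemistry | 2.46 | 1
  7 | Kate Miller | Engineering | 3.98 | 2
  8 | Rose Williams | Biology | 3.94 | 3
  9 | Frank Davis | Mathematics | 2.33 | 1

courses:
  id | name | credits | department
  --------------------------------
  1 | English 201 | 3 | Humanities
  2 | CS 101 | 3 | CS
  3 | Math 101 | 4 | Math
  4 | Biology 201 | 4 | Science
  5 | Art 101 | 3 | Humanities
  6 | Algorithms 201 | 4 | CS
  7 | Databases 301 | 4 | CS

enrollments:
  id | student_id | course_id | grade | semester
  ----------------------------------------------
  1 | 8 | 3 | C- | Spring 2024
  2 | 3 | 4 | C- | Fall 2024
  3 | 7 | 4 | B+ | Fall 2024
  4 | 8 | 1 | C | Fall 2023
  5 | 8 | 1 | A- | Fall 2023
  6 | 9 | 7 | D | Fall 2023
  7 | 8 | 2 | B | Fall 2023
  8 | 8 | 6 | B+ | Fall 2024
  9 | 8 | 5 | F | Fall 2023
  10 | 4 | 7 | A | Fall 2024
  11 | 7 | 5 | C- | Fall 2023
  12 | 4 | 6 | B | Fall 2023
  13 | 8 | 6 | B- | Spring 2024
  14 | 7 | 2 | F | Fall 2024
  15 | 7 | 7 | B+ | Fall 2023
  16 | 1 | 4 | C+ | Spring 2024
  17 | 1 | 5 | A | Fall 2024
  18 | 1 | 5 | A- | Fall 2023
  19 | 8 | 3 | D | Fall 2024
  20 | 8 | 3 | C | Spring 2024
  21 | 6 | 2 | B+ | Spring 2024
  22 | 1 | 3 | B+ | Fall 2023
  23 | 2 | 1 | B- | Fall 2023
SELECT COUNT(*) FROM students

Execution result:
9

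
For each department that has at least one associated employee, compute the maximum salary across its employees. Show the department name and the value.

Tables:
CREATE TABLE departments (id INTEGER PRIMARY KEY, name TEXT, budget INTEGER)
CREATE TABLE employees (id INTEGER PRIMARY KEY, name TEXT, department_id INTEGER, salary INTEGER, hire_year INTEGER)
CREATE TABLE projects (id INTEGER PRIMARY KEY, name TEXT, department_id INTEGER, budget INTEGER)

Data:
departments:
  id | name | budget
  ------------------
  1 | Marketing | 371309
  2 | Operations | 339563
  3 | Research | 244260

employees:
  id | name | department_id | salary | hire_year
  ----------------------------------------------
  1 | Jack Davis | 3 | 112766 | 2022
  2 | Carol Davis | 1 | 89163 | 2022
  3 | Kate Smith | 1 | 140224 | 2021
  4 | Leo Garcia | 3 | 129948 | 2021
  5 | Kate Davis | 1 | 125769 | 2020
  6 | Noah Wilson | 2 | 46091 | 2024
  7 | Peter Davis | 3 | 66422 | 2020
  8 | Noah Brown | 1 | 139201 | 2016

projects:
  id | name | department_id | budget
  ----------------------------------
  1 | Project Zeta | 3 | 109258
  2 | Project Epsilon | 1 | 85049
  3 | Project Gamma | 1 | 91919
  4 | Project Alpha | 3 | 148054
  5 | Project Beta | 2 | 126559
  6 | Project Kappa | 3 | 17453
SELECT p.name, MAX(c.salary) AS max_salary FROM employees c JOIN departments p ON c.department_id = p.id GROUP BY p.id, p.name

Execution result:
name | max_salary
Marketing | 140224
Operations | 46091
Research | 129948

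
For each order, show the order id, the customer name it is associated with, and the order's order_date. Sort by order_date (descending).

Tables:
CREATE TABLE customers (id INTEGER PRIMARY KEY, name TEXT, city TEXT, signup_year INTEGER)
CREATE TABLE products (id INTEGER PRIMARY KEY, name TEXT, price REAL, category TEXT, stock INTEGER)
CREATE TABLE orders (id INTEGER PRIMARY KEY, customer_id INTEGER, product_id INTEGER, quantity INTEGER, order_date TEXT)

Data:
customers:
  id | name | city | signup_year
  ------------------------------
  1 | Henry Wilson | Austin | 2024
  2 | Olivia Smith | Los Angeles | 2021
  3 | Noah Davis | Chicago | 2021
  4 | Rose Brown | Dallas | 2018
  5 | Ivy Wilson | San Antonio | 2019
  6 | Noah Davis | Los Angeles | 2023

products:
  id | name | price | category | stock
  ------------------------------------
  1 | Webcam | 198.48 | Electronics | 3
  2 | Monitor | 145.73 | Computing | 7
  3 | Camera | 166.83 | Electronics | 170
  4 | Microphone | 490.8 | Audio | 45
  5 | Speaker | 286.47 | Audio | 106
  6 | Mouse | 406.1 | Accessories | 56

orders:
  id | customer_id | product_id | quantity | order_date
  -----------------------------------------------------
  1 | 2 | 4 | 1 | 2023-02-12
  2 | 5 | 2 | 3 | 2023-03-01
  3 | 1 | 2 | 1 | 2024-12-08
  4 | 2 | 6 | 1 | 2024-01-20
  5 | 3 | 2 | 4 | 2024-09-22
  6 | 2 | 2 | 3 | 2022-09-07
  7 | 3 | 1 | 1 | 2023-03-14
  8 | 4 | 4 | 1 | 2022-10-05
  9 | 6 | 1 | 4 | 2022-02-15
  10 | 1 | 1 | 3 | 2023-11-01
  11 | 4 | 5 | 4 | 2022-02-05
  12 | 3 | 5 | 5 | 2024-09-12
SELECT c.id, p.name AS customer, c.order_date FROM orders c JOIN customers p ON c.customer_id = p.id ORDER BY c.order_date DESC

Execution result:
id | customer | order_date
3 | Henry Wilson | 2024-12-08
5 | Noah Davis | 2024-09-22
12 | Noah Davis | 2024-09-12
4 | Olivia Smith | 2024-01-20
10 | Henry Wilson | 2023-11-01
7 | Noah Davis | 2023-03-14
2 | Ivy Wilson | 2023-03-01
1 | Olivia Smith | 2023-02-12
8 | Rose Brown | 2022-10-05
6 | Olivia Smith | 2022-09-07
9 | Noah Davis | 2022-02-15
11 | Rose Brown | 2022-02-05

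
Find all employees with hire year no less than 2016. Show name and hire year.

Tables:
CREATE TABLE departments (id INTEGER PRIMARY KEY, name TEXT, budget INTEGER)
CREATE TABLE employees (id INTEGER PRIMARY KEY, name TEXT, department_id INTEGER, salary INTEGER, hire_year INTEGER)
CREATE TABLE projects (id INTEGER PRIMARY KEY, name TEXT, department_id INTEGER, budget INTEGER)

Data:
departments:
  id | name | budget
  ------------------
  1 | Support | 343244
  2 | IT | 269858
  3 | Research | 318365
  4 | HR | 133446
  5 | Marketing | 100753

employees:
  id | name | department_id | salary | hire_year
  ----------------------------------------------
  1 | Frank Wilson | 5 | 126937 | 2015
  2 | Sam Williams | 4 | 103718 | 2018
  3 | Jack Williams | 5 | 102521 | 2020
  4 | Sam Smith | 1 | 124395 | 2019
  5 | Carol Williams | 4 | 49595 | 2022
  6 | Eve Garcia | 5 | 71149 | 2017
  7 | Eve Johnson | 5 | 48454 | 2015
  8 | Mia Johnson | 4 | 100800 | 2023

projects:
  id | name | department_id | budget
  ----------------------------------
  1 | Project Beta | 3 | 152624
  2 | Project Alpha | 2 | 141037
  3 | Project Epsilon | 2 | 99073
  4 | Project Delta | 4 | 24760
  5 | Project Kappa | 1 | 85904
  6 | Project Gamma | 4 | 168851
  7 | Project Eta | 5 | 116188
SELECT name, hire_year FROM employees WHERE hire_year >= 2016

Execution result:
name | hire_year
Sam Williams | 2018
Jack Williams | 2020
Sam Smith | 2019
Carol Williams | 2022
Eve Garcia | 2017
Mia Johnson | 2023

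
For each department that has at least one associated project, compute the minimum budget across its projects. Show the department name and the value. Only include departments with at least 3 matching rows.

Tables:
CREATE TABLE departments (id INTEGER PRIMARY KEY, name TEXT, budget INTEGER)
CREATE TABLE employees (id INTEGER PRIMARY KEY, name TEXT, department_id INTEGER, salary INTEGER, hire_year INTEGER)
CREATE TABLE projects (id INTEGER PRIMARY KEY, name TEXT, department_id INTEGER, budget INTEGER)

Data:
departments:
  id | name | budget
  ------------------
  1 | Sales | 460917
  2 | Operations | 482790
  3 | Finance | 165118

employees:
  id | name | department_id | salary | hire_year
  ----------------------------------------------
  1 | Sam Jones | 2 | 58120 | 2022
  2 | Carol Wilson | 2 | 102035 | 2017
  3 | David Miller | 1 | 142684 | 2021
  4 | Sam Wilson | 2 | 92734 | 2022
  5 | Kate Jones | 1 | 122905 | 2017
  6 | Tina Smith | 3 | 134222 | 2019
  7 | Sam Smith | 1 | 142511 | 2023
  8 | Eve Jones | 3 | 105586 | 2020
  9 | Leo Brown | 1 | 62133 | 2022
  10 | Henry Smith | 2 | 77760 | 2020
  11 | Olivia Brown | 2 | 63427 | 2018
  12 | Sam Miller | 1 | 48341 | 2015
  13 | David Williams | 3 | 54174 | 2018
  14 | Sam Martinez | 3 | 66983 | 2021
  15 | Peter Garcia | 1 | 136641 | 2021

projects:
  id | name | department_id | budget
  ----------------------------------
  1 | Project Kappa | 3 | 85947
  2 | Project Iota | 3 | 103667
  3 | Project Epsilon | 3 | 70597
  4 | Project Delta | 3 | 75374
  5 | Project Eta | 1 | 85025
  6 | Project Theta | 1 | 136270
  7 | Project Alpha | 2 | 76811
SELECT p.name, MIN(c.budget) AS min_budget FROM projects c JOIN departments p ON c.department_id = p.id GROUP BY p.id, p.name HAVING COUNT(*) >= 3

Execution result:
name | min_budget
Finance | 70597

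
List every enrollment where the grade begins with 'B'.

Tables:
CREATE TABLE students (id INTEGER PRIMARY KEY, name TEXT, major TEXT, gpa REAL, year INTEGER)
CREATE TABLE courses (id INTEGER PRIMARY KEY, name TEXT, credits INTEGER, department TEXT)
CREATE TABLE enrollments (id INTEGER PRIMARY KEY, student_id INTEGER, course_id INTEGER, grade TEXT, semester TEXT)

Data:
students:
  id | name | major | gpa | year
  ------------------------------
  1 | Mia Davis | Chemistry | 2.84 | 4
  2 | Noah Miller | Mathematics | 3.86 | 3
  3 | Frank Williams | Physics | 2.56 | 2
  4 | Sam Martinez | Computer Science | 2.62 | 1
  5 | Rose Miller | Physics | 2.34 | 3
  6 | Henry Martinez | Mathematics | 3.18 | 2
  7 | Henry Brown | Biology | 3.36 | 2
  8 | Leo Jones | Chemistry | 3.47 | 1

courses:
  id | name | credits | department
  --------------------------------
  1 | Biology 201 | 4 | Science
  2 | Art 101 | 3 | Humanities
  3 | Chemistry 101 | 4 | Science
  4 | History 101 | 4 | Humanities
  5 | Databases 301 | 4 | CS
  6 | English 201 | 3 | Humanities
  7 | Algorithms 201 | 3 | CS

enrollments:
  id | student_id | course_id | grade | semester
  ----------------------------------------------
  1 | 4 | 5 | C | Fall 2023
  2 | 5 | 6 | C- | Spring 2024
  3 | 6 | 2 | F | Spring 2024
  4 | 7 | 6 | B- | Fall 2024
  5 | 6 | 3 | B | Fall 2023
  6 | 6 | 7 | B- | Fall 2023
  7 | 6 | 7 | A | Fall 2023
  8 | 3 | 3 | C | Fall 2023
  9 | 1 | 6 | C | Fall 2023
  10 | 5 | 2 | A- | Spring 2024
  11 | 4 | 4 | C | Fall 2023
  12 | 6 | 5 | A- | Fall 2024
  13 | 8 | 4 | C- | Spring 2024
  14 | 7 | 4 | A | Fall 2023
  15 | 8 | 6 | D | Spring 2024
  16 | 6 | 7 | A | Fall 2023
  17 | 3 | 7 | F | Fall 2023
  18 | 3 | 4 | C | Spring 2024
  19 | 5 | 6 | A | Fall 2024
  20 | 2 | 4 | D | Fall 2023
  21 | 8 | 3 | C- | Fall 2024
SELECT id, grade FROM enrollments WHERE grade LIKE 'B%'

Execution result:
id | grade
4 | B-
5 | B
6 | B-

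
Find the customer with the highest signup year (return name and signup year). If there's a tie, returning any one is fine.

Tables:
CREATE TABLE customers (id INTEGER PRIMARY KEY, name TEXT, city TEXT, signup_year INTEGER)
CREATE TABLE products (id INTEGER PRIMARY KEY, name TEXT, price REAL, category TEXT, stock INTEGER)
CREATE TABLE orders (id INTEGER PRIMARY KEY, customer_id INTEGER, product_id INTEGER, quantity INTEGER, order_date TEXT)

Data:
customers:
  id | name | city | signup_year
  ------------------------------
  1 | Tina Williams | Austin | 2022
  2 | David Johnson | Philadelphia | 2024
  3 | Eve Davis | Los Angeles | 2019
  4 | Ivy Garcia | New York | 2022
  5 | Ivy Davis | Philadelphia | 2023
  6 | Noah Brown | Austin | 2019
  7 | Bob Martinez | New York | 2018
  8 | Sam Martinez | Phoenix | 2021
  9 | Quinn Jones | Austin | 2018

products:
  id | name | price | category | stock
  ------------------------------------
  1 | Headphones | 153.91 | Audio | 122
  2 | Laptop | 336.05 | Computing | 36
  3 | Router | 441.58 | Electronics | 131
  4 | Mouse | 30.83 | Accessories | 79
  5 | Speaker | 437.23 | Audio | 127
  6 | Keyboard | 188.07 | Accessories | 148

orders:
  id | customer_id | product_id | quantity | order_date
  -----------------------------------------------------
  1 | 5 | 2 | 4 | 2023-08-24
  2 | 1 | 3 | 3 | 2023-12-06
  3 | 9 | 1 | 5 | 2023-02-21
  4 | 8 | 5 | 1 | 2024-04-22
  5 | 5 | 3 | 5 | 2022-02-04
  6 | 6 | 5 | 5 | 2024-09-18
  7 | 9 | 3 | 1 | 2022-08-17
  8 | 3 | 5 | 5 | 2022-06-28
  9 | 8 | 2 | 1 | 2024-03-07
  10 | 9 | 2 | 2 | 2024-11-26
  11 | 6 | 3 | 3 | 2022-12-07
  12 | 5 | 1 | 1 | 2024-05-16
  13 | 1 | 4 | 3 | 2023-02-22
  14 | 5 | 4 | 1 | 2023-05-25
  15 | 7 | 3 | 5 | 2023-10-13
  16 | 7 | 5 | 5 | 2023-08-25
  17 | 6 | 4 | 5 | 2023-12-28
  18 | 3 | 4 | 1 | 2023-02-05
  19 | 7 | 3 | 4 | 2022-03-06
SELECT name, signup_year FROM customers ORDER BY signup_year DESC LIMIT 1

Execution result:
name | signup_year
David Johnson | 2024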